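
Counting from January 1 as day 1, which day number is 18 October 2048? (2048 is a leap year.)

292

Days in months before October: 31 + 29 + 31 + 30 + 31 + 30 + 31 + 31 + 30 = 274.
Plus 18 days into October → day 292.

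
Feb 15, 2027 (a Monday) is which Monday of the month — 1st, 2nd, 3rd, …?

Day 15 falls in week ⌈15/7⌉ of the month.
Days 1–7 hold the 1st Monday, 8–14 the 2nd, 15–21 the 3rd, 22–28 the 4th, 29–31 the 5th.
15 is in the range for the 3rd.

3rd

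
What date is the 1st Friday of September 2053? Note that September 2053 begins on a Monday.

September 5, 2053

September 2053 begins on a Monday, so the first Friday is September 5 (4 days later).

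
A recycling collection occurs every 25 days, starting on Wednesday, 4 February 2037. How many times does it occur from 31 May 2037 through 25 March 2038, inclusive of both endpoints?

Occurrences land 25·i days after 4 February 2037 for i = 0, 1, 2, …
31 May 2037 is 116 days after the start; 116 ÷ 25 = 4 remainder 16; since the remainder is 16, round up to i = 5. First occurrence in the window: #6 on 9 June 2037 (5×25 = 125 days in).
25 March 2038 is 414 days after the start; 414 ÷ 25 = 16 remainder 14. Last occurrence in the window: #17 on 11 March 2038.
Occurrences #6 through #17: 12 in total.

12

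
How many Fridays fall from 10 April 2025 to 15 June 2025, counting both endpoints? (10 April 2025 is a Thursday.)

10

10 April 2025 is a Thursday; the first Friday on or after it is 11 April 2025 (1 day later).
From 11 April 2025 to 15 June 2025: 19 + 31 + 15 = 65 days (rest of April, May, June).
65 ÷ 7 = 9 full weeks with remainder 2, so 9 more Fridays after the first → 10.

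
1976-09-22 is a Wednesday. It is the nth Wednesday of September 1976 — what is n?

4th

Day 22 falls in week ⌈22/7⌉ of the month.
Days 1–7 hold the 1st Wednesday, 8–14 the 2nd, 15–21 the 3rd, 22–28 the 4th, 29–31 the 5th.
22 is in the range for the 4th.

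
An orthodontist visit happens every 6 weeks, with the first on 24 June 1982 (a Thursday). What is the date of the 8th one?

14 April 1983

The 8th occurrence is 7 intervals after the first: 7 × 42 = 294 days after 24 June 1982.
June has 30 days — 6 days to the end of June leaves 288.
July has 31 days (257 left).
August has 31 days (226 left).
September has 30 days (196 left).
October has 31 days (165 left).
November has 30 days (135 left).
December has 31 days (104 left).
January has 31 days (73 left).
February has 28 days (45 left).
March has 31 days (14 left).
14 days into April → 14 April 1983.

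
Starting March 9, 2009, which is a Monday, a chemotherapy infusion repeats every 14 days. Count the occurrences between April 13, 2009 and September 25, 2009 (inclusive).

Occurrences land 14·i days after March 9, 2009 for i = 0, 1, 2, …
April 13, 2009 is 35 days after the start; 35 ÷ 14 = 2 remainder 7; since the remainder is 7, round up to i = 3. First occurrence in the window: #4 on April 20, 2009 (3×14 = 42 days in).
September 25, 2009 is 200 days after the start; 200 ÷ 14 = 14 remainder 4. Last occurrence in the window: #15 on September 21, 2009.
Occurrences #4 through #15: 12 in total.

12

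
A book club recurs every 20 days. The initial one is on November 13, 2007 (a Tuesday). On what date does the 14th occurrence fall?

July 30, 2008

The 14th occurrence is 13 intervals after the first: 13 × 20 = 260 days after November 13, 2007.
November has 30 days — 17 days to the end of November leaves 243.
December has 31 days (212 left).
January has 31 days (181 left).
February has 29 days (152 left).
March has 31 days (121 left).
April has 30 days (91 left).
May has 31 days (60 left).
June has 30 days (30 left).
30 days into July → July 30, 2008.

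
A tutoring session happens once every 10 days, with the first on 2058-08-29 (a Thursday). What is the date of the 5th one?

2058-10-08

The 5th occurrence is 4 intervals after the first: 4 × 10 = 40 days after 2058-08-29.
August has 31 days — 2 days to the end of August leaves 38.
September has 30 days (8 left).
8 days into October → 2058-10-08.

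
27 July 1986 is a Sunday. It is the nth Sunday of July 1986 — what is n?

Day 27 falls in week ⌈27/7⌉ of the month.
Days 1–7 hold the 1st Sunday, 8–14 the 2nd, 15–21 the 3rd, 22–28 the 4th, 29–31 the 5th.
27 is in the range for the 4th.

4th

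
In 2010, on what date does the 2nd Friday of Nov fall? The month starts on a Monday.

Nov 2010 begins on a Monday, so the first Friday is Nov 5 (4 days later).
The 2nd Friday is 1 weeks later: 5 + 7 = 12.

Nov 12, 2010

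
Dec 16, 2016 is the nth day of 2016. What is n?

Days in months before Dec: 31 + 29 + 31 + 30 + 31 + 30 + 31 + 31 + 30 + 31 + 30 = 335.
Plus 16 days into Dec → day 351.

351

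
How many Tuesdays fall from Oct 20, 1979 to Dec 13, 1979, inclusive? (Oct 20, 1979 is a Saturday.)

8

Oct 20, 1979 is a Saturday; the first Tuesday on or after it is Oct 23, 1979 (3 days later).
From Oct 23, 1979 to Dec 13, 1979: 8 + 30 + 13 = 51 days (rest of Oct, Nov, Dec).
51 ÷ 7 = 7 full weeks with remainder 2, so 7 more Tuesdays after the first → 8.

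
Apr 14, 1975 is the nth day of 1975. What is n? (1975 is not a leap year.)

Days in months before Apr: 31 + 28 + 31 = 90.
Plus 14 days into Apr → day 104.

104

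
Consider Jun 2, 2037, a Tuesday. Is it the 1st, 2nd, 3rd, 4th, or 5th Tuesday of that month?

Day 2 falls in week ⌈2/7⌉ of the month.
Days 1–7 hold the 1st Tuesday, 8–14 the 2nd, 15–21 the 3rd, 22–28 the 4th, 29–31 the 5th.
2 is in the range for the 1st.

1st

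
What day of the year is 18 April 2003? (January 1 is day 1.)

108

Days in months before April: 31 + 28 + 31 = 90.
Plus 18 days into April → day 108.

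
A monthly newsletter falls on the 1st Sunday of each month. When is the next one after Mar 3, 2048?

Mar 2048 starts on a Sunday, so its 1st Sunday is Mar 1, 2048.
That is not after Mar 3, 2048, so look at Apr 2048.
Apr 2048 starts on a Wednesday, so its 1st Sunday is Apr 5, 2048 (4 days in).

Apr 5, 2048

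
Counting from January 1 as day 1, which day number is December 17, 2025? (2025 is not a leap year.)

351

Days in months before December: 31 + 28 + 31 + 30 + 31 + 30 + 31 + 31 + 30 + 31 + 30 = 334.
Plus 17 days into December → day 351.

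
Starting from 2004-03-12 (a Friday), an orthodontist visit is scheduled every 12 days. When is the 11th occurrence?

2004-07-10

The 11th occurrence is 10 intervals after the first: 10 × 12 = 120 days after 2004-03-12.
March has 31 days — 19 days to the end of March leaves 101.
April has 30 days (71 left).
May has 31 days (40 left).
June has 30 days (10 left).
10 days into July → 2004-07-10.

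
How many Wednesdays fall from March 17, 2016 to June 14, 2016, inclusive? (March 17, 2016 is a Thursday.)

12

March 17, 2016 is a Thursday; the first Wednesday on or after it is March 23, 2016 (6 days later).
From March 23, 2016 to June 14, 2016: 8 + 30 + 31 + 14 = 83 days (rest of March, April, May, June).
83 ÷ 7 = 11 full weeks with remainder 6, so 11 more Wednesdays after the first → 12.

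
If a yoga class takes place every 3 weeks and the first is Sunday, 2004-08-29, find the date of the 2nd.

2004-09-19

The 2nd occurrence is 1 interval after the first: 1 × 21 = 21 days after 2004-08-29.
August has 31 days — 2 days to the end of August leaves 19.
19 days into September → 2004-09-19.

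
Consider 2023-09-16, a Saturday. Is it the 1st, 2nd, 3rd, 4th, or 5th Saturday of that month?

Day 16 falls in week ⌈16/7⌉ of the month.
Days 1–7 hold the 1st Saturday, 8–14 the 2nd, 15–21 the 3rd, 22–28 the 4th, 29–31 the 5th.
16 is in the range for the 3rd.

3rd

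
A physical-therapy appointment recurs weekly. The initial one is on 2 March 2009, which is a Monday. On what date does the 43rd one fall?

21 December 2009

The 43rd occurrence is 42 intervals after the first: 42 × 7 = 294 days after 2 March 2009.
March has 31 days — 29 days to the end of March leaves 265.
April has 30 days (235 left).
May has 31 days (204 left).
June has 30 days (174 left).
July has 31 days (143 left).
August has 31 days (112 left).
September has 30 days (82 left).
October has 31 days (51 left).
November has 30 days (21 left).
21 days into December → 21 December 2009.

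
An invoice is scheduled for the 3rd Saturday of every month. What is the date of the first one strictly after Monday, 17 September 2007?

20 October 2007

September 2007 starts on a Saturday; its first Saturday is the 1st, so the 3rd Saturday is the 15th — 15 September 2007.
That is not after 17 September 2007, so look at October 2007.
October 2007 starts on a Monday; its first Saturday is the 6th, so the 3rd Saturday is the 20th — 20 October 2007.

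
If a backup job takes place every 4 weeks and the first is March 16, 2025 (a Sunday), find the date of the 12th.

The 12th occurrence is 11 intervals after the first: 11 × 28 = 308 days after March 16, 2025.
March has 31 days — 15 days to the end of March leaves 293.
April has 30 days (263 left).
May has 31 days (232 left).
June has 30 days (202 left).
July has 31 days (171 left).
August has 31 days (140 left).
September has 30 days (110 left).
October has 31 days (79 left).
November has 30 days (49 left).
December has 31 days (18 left).
18 days into January → January 18, 2026.

January 18, 2026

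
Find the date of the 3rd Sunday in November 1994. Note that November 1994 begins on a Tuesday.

November 1994 begins on a Tuesday, so the first Sunday is November 6 (5 days later).
The 3rd Sunday is 2 weeks later: 6 + 14 = 20.

November 20, 1994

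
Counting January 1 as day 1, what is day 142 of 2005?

May 22, 2005

Jan has 31 days (142 − 31 = 111 remain).
Feb has 28 days (111 − 28 = 83 remain).
Mar has 31 days (83 − 31 = 52 remain).
Apr has 30 days (52 − 30 = 22 remain).
22 into May → May 22.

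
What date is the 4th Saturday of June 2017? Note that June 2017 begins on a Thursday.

June 2017 begins on a Thursday, so the first Saturday is June 3 (2 days later).
The 4th Saturday is 3 weeks later: 3 + 21 = 24.

2017-06-24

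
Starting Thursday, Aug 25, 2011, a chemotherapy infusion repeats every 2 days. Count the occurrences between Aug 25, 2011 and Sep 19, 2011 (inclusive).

13

Occurrences land 2·i days after Aug 25, 2011 for i = 0, 1, 2, …
The window opens on the start date, so the first occurrence inside is #1 on Aug 25, 2011.
Sep 19, 2011 is 25 days after the start; 25 ÷ 2 = 12 remainder 1. Last occurrence in the window: #13 on Sep 18, 2011.
Occurrences #1 through #13: 13 in total.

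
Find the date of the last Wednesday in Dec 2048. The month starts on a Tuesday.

Dec 30, 2048

Dec 2048 begins on a Tuesday, so the first Wednesday is Dec 2 (1 day later).
Dec 2048 has 31 days. Adding weeks: 2, 9, 16, 23, 30 — the last one ≤ 31 is the 30th.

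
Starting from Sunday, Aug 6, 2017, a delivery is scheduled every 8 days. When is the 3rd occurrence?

The 3rd occurrence is 2 intervals after the first: 2 × 8 = 16 days after Aug 6, 2017.
16 days later is Aug 22, 2017.

Aug 22, 2017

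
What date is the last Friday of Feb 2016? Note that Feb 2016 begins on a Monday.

Feb 2016 begins on a Monday, so the first Friday is Feb 5 (4 days later).
Feb 2016 has 29 days. Adding weeks: 5, 12, 19, 26 — the last one ≤ 29 is the 26th.

Feb 26, 2016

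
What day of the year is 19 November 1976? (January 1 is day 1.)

Days in months before November: 31 + 29 + 31 + 30 + 31 + 30 + 31 + 31 + 30 + 31 = 305.
Plus 19 days into November → day 324.

324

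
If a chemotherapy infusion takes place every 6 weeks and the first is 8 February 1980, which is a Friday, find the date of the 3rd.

2 May 1980

The 3rd occurrence is 2 intervals after the first: 2 × 42 = 84 days after 8 February 1980.
February has 29 days — 21 days to the end of February leaves 63.
March has 31 days (32 left).
April has 30 days (2 left).
2 days into May → 2 May 1980.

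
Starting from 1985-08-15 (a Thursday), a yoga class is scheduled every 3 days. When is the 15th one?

1985-09-26

The 15th occurrence is 14 intervals after the first: 14 × 3 = 42 days after 1985-08-15.
August has 31 days — 16 days to the end of August leaves 26.
26 days into September → 1985-09-26.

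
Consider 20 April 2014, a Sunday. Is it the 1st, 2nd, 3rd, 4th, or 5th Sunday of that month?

Day 20 falls in week ⌈20/7⌉ of the month.
Days 1–7 hold the 1st Sunday, 8–14 the 2nd, 15–21 the 3rd, 22–28 the 4th, 29–31 the 5th.
20 is in the range for the 3rd.

3rd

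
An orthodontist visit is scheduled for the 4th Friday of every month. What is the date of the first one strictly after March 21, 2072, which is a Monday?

March 2072 starts on a Tuesday; its first Friday is the 4th, so the 4th Friday is the 25th — March 25, 2072.
March 25, 2072 is after March 21, 2072, so that is the next one.

March 25, 2072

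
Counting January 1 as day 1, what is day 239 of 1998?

Jan has 31 days (239 − 31 = 208 remain).
Feb has 28 days (208 − 28 = 180 remain).
Mar has 31 days (180 − 31 = 149 remain).
Apr has 30 days (149 − 30 = 119 remain).
May has 31 days (119 − 31 = 88 remain).
Jun has 30 days (88 − 30 = 58 remain).
Jul has 31 days (58 − 31 = 27 remain).
27 into Aug → Aug 27.

Aug 27, 1998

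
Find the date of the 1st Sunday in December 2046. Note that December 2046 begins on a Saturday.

December 2, 2046

December 2046 begins on a Saturday, so the first Sunday is December 2 (1 day later).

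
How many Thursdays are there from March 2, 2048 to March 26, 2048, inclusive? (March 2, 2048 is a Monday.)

4

March 2, 2048 is a Monday; the first Thursday on or after it is March 5, 2048 (3 days later).
From March 5, 2048 to March 26, 2048 is 26 − 5 = 21 days.
21 ÷ 7 = 3 full weeks with remainder 0, so 3 more Thursdays after the first → 4.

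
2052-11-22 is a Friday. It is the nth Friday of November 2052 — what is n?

4th

Day 22 falls in week ⌈22/7⌉ of the month.
Days 1–7 hold the 1st Friday, 8–14 the 2nd, 15–21 the 3rd, 22–28 the 4th, 29–31 the 5th.
22 is in the range for the 4th.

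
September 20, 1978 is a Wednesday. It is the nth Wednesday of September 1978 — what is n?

3rd

Day 20 falls in week ⌈20/7⌉ of the month.
Days 1–7 hold the 1st Wednesday, 8–14 the 2nd, 15–21 the 3rd, 22–28 the 4th, 29–31 the 5th.
20 is in the range for the 3rd.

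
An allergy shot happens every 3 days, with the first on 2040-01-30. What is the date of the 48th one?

The 48th occurrence is 47 intervals after the first: 47 × 3 = 141 days after 2040-01-30.
January has 31 days — 1 day to the end of January leaves 140.
February has 29 days (111 left).
March has 31 days (80 left).
April has 30 days (50 left).
May has 31 days (19 left).
19 days into June → 2040-06-19.

2040-06-19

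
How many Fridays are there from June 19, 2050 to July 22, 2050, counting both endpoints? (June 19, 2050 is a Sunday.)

5

June 19, 2050 is a Sunday; the first Friday on or after it is June 24, 2050 (5 days later).
From June 24, 2050 to July 22, 2050: 6 + 22 = 28 days (rest of June, July).
28 ÷ 7 = 4 full weeks with remainder 0, so 4 more Fridays after the first → 5.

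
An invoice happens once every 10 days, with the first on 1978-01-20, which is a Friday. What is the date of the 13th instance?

1978-05-20

The 13th occurrence is 12 intervals after the first: 12 × 10 = 120 days after 1978-01-20.
January has 31 days — 11 days to the end of January leaves 109.
February has 28 days (81 left).
March has 31 days (50 left).
April has 30 days (20 left).
20 days into May → 1978-05-20.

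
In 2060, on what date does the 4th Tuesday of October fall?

2060-10-26

The first Tuesday of October 2060 is October 5.
The 4th Tuesday is 3 weeks later: 5 + 21 = 26.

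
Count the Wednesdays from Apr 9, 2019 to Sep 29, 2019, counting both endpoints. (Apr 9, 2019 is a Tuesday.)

25

Apr 9, 2019 is a Tuesday; the first Wednesday on or after it is Apr 10, 2019 (1 day later).
From Apr 10, 2019 to Sep 29, 2019: 20 + 31 + 30 + 31 + 31 + 29 = 172 days (rest of Apr, May, Jun, Jul, Aug, Sep).
172 ÷ 7 = 24 full weeks with remainder 4, so 24 more Wednesdays after the first → 25.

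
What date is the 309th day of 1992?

Jan has 31 days (309 − 31 = 278 remain).
Feb has 29 days (278 − 29 = 249 remain).
Mar has 31 days (249 − 31 = 218 remain).
Apr has 30 days (218 − 30 = 188 remain).
May has 31 days (188 − 31 = 157 remain).
Jun has 30 days (157 − 30 = 127 remain).
Jul has 31 days (127 − 31 = 96 remain).
Aug has 31 days (96 − 31 = 65 remain).
Sep has 30 days (65 − 30 = 35 remain).
Oct has 31 days (35 − 31 = 4 remain).
4 into Nov → Nov 4.

Nov 4, 1992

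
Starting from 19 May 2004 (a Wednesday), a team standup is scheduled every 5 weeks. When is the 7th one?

15 December 2004

The 7th occurrence is 6 intervals after the first: 6 × 35 = 210 days after 19 May 2004.
May has 31 days — 12 days to the end of May leaves 198.
June has 30 days (168 left).
July has 31 days (137 left).
August has 31 days (106 left).
September has 30 days (76 left).
October has 31 days (45 left).
November has 30 days (15 left).
15 days into December → 15 December 2004.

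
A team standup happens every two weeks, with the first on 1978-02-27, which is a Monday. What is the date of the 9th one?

The 9th occurrence is 8 intervals after the first: 8 × 14 = 112 days after 1978-02-27.
February has 28 days — 1 day to the end of February leaves 111.
March has 31 days (80 left).
April has 30 days (50 left).
May has 31 days (19 left).
19 days into June → 1978-06-19.

1978-06-19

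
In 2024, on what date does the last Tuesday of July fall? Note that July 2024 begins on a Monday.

2024-07-30

July 2024 begins on a Monday, so the first Tuesday is July 2 (1 day later).
July 2024 has 31 days. Adding weeks: 2, 9, 16, 23, 30 — the last one ≤ 31 is the 30th.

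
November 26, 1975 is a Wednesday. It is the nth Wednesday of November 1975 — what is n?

4th

Day 26 falls in week ⌈26/7⌉ of the month.
Days 1–7 hold the 1st Wednesday, 8–14 the 2nd, 15–21 the 3rd, 22–28 the 4th, 29–31 the 5th.
26 is in the range for the 4th.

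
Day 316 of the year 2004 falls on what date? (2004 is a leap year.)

January has 31 days (316 − 31 = 285 remain).
February has 29 days (285 − 29 = 256 remain).
March has 31 days (256 − 31 = 225 remain).
April has 30 days (225 − 30 = 195 remain).
May has 31 days (195 − 31 = 164 remain).
June has 30 days (164 − 30 = 134 remain).
July has 31 days (134 − 31 = 103 remain).
August has 31 days (103 − 31 = 72 remain).
September has 30 days (72 − 30 = 42 remain).
October has 31 days (42 − 31 = 11 remain).
11 into November → November 11.

11 November 2004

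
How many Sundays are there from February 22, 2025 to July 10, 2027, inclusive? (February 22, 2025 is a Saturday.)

February 22, 2025 is a Saturday; the first Sunday on or after it is February 23, 2025 (1 day later).
From February 23, 2025 to July 10, 2027: 311 + 365 + 191 = 867 days (rest of 2025, 2026, to July 10, 2027 in 2027).
867 ÷ 7 = 123 full weeks with remainder 6, so 123 more Sundays after the first → 124.

124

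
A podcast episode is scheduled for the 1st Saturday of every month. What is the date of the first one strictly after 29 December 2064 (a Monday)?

December 2064 starts on a Monday, so its 1st Saturday is 6 December 2064 (5 days in).
That is not after 29 December 2064, so look at January 2065.
January 2065 starts on a Thursday, so its 1st Saturday is 3 January 2065 (2 days in).

3 January 2065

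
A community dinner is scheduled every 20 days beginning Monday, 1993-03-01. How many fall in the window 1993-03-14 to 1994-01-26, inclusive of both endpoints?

Occurrences land 20·i days after 1993-03-01 for i = 0, 1, 2, …
1993-03-14 is 13 days after the start; 13 ÷ 20 = 0 remainder 13; since the remainder is 13, round up to i = 1. First occurrence in the window: #2 on 1993-03-21 (1×20 = 20 days in).
1994-01-26 is 331 days after the start; 331 ÷ 20 = 16 remainder 11. Last occurrence in the window: #17 on 1994-01-15.
Occurrences #2 through #17: 16 in total.

16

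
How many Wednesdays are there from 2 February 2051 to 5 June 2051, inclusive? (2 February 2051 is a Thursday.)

2 February 2051 is a Thursday; the first Wednesday on or after it is 8 February 2051 (6 days later).
From 8 February 2051 to 5 June 2051: 20 + 31 + 30 + 31 + 5 = 117 days (rest of February, March, April, May, June).
117 ÷ 7 = 16 full weeks with remainder 5, so 16 more Wednesdays after the first → 17.

17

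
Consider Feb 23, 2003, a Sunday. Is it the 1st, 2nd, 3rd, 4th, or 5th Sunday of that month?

4th

Day 23 falls in week ⌈23/7⌉ of the month.
Days 1–7 hold the 1st Sunday, 8–14 the 2nd, 15–21 the 3rd, 22–28 the 4th, 29–31 the 5th.
23 is in the range for the 4th.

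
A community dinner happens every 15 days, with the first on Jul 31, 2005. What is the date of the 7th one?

The 7th occurrence is 6 intervals after the first: 6 × 15 = 90 days after Jul 31, 2005.
Jul has 31 days — 0 days to the end of Jul leaves 90.
Aug has 31 days (59 left).
Sep has 30 days (29 left).
29 days into Oct → Oct 29, 2005.

Oct 29, 2005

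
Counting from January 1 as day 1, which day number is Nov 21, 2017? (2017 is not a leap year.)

325

Days in months before Nov: 31 + 28 + 31 + 30 + 31 + 30 + 31 + 31 + 30 + 31 = 304.
Plus 21 days into Nov → day 325.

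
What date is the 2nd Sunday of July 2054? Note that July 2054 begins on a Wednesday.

2054-07-12

July 2054 begins on a Wednesday, so the first Sunday is July 5 (4 days later).
The 2nd Sunday is 1 weeks later: 5 + 7 = 12.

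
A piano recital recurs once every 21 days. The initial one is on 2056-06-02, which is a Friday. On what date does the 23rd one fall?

2057-09-07

The 23rd occurrence is 22 intervals after the first: 22 × 21 = 462 days after 2056-06-02.
June has 30 days — 28 days to the end of June leaves 434.
From end of June to end of 2056 is 184 days (250 left).
January has 31 days (219 left).
February has 28 days (191 left).
March has 31 days (160 left).
April has 30 days (130 left).
May has 31 days (99 left).
June has 30 days (69 left).
July has 31 days (38 left).
August has 31 days (7 left).
7 days into September → 2057-09-07.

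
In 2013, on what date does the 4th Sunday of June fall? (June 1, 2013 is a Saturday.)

June 2013 begins on a Saturday, so the first Sunday is June 2 (1 day later).
The 4th Sunday is 3 weeks later: 2 + 21 = 23.

23 June 2013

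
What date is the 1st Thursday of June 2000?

June 2000 begins on a Thursday, so the first Thursday is June 1.

June 1, 2000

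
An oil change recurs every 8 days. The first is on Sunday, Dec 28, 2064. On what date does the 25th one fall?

Jul 8, 2065

The 25th occurrence is 24 intervals after the first: 24 × 8 = 192 days after Dec 28, 2064.
Dec has 31 days — 3 days to the end of Dec leaves 189.
Jan has 31 days (158 left).
Feb has 28 days (130 left).
Mar has 31 days (99 left).
Apr has 30 days (69 left).
May has 31 days (38 left).
Jun has 30 days (8 left).
8 days into Jul → Jul 8, 2065.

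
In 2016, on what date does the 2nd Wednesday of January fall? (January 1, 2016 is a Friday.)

January 2016 begins on a Friday, so the first Wednesday is January 6 (5 days later).
The 2nd Wednesday is 1 weeks later: 6 + 7 = 13.

2016-01-13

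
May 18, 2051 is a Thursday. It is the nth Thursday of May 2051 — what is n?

3rd

Day 18 falls in week ⌈18/7⌉ of the month.
Days 1–7 hold the 1st Thursday, 8–14 the 2nd, 15–21 the 3rd, 22–28 the 4th, 29–31 the 5th.
18 is in the range for the 3rd.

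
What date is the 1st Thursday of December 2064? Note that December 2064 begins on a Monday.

4 December 2064

December 2064 begins on a Monday, so the first Thursday is December 4 (3 days later).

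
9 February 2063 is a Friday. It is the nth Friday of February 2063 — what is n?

Day 9 falls in week ⌈9/7⌉ of the month.
Days 1–7 hold the 1st Friday, 8–14 the 2nd, 15–21 the 3rd, 22–28 the 4th, 29–31 the 5th.
9 is in the range for the 2nd.

2nd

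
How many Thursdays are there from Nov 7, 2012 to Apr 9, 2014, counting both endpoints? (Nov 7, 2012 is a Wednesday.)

74

Nov 7, 2012 is a Wednesday; the first Thursday on or after it is Nov 8, 2012 (1 day later).
From Nov 8, 2012 to Apr 9, 2014: 53 + 365 + 99 = 517 days (rest of 2012, 2013, to Apr 9, 2014 in 2014).
517 ÷ 7 = 73 full weeks with remainder 6, so 73 more Thursdays after the first → 74.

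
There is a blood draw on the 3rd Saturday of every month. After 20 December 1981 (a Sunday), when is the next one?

16 January 1982

December 1981 starts on a Tuesday; its first Saturday is the 5th, so the 3rd Saturday is the 19th — 19 December 1981.
That is not after 20 December 1981, so look at January 1982.
January 1982 starts on a Friday; its first Saturday is the 2nd, so the 3rd Saturday is the 16th — 16 January 1982.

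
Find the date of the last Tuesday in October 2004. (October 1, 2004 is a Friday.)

October 26, 2004

October 2004 begins on a Friday, so the first Tuesday is October 5 (4 days later).
October 2004 has 31 days. Adding weeks: 5, 12, 19, 26 — the last one ≤ 31 is the 26th.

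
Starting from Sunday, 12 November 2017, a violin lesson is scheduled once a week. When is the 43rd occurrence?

The 43rd occurrence is 42 intervals after the first: 42 × 7 = 294 days after 12 November 2017.
November has 30 days — 18 days to the end of November leaves 276.
December has 31 days (245 left).
January has 31 days (214 left).
February has 28 days (186 left).
March has 31 days (155 left).
April has 30 days (125 left).
May has 31 days (94 left).
June has 30 days (64 left).
July has 31 days (33 left).
August has 31 days (2 left).
2 days into September → 2 September 2018.

2 September 2018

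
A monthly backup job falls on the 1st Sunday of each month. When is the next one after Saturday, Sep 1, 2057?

Sep 2, 2057

Sep 2057 starts on a Saturday, so its 1st Sunday is Sep 2, 2057 (1 day in).
Sep 2, 2057 is after Sep 1, 2057, so that is the next one.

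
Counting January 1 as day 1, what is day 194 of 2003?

Jan has 31 days (194 − 31 = 163 remain).
Feb has 28 days (163 − 28 = 135 remain).
Mar has 31 days (135 − 31 = 104 remain).
Apr has 30 days (104 − 30 = 74 remain).
May has 31 days (74 − 31 = 43 remain).
Jun has 30 days (43 − 30 = 13 remain).
13 into Jul → Jul 13.

Jul 13, 2003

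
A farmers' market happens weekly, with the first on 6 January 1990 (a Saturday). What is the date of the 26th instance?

30 June 1990

The 26th occurrence is 25 intervals after the first: 25 × 7 = 175 days after 6 January 1990.
January has 31 days — 25 days to the end of January leaves 150.
February has 28 days (122 left).
March has 31 days (91 left).
April has 30 days (61 left).
May has 31 days (30 left).
30 days into June → 30 June 1990.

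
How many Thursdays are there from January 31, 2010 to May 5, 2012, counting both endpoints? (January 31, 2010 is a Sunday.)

January 31, 2010 is a Sunday; the first Thursday on or after it is February 4, 2010 (4 days later).
From February 4, 2010 to May 5, 2012: 330 + 365 + 126 = 821 days (rest of 2010, 2011, to May 5, 2012 in 2012).
821 ÷ 7 = 117 full weeks with remainder 2, so 117 more Thursdays after the first → 118.

118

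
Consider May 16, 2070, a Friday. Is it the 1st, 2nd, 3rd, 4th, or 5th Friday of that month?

3rd

Day 16 falls in week ⌈16/7⌉ of the month.
Days 1–7 hold the 1st Friday, 8–14 the 2nd, 15–21 the 3rd, 22–28 the 4th, 29–31 the 5th.
16 is in the range for the 3rd.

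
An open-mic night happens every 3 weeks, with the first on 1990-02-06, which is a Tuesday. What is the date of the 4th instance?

The 4th occurrence is 3 intervals after the first: 3 × 21 = 63 days after 1990-02-06.
February has 28 days — 22 days to the end of February leaves 41.
March has 31 days (10 left).
10 days into April → 1990-04-10.

1990-04-10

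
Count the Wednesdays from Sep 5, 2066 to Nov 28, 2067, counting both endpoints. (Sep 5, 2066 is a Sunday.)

64

Sep 5, 2066 is a Sunday; the first Wednesday on or after it is Sep 8, 2066 (3 days later).
From Sep 8, 2066 to Nov 28, 2067: 114 + 332 = 446 days (rest of 2066, to Nov 28, 2067 in 2067).
446 ÷ 7 = 63 full weeks with remainder 5, so 63 more Wednesdays after the first → 64.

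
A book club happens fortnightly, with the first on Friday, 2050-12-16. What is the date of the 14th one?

The 14th occurrence is 13 intervals after the first: 13 × 14 = 182 days after 2050-12-16.
December has 31 days — 15 days to the end of December leaves 167.
January has 31 days (136 left).
February has 28 days (108 left).
March has 31 days (77 left).
April has 30 days (47 left).
May has 31 days (16 left).
16 days into June → 2051-06-16.

2051-06-16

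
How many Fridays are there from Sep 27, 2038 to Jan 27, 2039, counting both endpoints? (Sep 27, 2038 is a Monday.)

17

Sep 27, 2038 is a Monday; the first Friday on or after it is Oct 1, 2038 (4 days later).
From Oct 1, 2038 to Jan 27, 2039: 30 + 30 + 31 + 27 = 118 days (rest of Oct, Nov, Dec, Jan).
118 ÷ 7 = 16 full weeks with remainder 6, so 16 more Fridays after the first → 17.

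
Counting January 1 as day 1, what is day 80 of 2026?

21 March 2026

January has 31 days (80 − 31 = 49 remain).
February has 28 days (49 − 28 = 21 remain).
21 into March → March 21.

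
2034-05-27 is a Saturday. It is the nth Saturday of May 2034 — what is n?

Day 27 falls in week ⌈27/7⌉ of the month.
Days 1–7 hold the 1st Saturday, 8–14 the 2nd, 15–21 the 3rd, 22–28 the 4th, 29–31 the 5th.
27 is in the range for the 4th.

4th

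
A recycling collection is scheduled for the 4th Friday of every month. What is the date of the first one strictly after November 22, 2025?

November 28, 2025

November 2025 starts on a Saturday; its first Friday is the 7th, so the 4th Friday is the 28th — November 28, 2025.
November 28, 2025 is after November 22, 2025, so that is the next one.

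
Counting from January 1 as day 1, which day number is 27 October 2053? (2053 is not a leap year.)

Days in months before October: 31 + 28 + 31 + 30 + 31 + 30 + 31 + 31 + 30 = 273.
Plus 27 days into October → day 300.

300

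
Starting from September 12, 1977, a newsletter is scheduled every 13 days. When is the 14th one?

The 14th occurrence is 13 intervals after the first: 13 × 13 = 169 days after September 12, 1977.
September has 30 days — 18 days to the end of September leaves 151.
October has 31 days (120 left).
November has 30 days (90 left).
December has 31 days (59 left).
January has 31 days (28 left).
28 days into February → February 28, 1978.

February 28, 1978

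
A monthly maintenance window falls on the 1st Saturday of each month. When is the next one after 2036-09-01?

2036-09-06

September 2036 starts on a Monday, so its 1st Saturday is 2036-09-06 (5 days in).
2036-09-06 is after 2036-09-01, so that is the next one.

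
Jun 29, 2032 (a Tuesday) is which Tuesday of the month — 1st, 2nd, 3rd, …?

5th

Day 29 falls in week ⌈29/7⌉ of the month.
Days 1–7 hold the 1st Tuesday, 8–14 the 2nd, 15–21 the 3rd, 22–28 the 4th, 29–31 the 5th.
29 is in the range for the 5th.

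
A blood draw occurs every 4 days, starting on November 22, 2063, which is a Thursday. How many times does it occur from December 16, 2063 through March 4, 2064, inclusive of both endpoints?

20

Occurrences land 4·i days after November 22, 2063 for i = 0, 1, 2, …
December 16, 2063 is 24 days after the start; 24 ÷ 4 = 6 remainder 0. First occurrence in the window: #7 on December 16, 2063 (6×4 = 24 days in).
March 4, 2064 is 103 days after the start; 103 ÷ 4 = 25 remainder 3. Last occurrence in the window: #26 on March 1, 2064.
Occurrences #7 through #26: 20 in total.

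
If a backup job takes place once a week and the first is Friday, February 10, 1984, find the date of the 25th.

The 25th occurrence is 24 intervals after the first: 24 × 7 = 168 days after February 10, 1984.
February has 29 days — 19 days to the end of February leaves 149.
March has 31 days (118 left).
April has 30 days (88 left).
May has 31 days (57 left).
June has 30 days (27 left).
27 days into July → July 27, 1984.

July 27, 1984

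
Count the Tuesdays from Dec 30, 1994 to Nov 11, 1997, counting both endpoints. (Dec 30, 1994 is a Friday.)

Dec 30, 1994 is a Friday; the first Tuesday on or after it is Jan 3, 1995 (4 days later).
From Jan 3, 1995 to Nov 11, 1997: 362 + 366 + 315 = 1043 days (rest of 1995, 1996, to Nov 11, 1997 in 1997).
1043 ÷ 7 = 149 full weeks with remainder 0, so 149 more Tuesdays after the first → 150.

150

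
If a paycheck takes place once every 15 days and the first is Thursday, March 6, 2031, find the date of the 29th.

The 29th occurrence is 28 intervals after the first: 28 × 15 = 420 days after March 6, 2031.
March has 31 days — 25 days to the end of March leaves 395.
April has 30 days (365 left).
May has 31 days (334 left).
June has 30 days (304 left).
July has 31 days (273 left).
August has 31 days (242 left).
September has 30 days (212 left).
October has 31 days (181 left).
November has 30 days (151 left).
December has 31 days (120 left).
January has 31 days (89 left).
February has 29 days (60 left).
March has 31 days (29 left).
29 days into April → April 29, 2032.

April 29, 2032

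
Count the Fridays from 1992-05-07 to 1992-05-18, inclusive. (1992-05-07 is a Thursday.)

2

1992-05-07 is a Thursday; the first Friday on or after it is 1992-05-08 (1 day later).
From 1992-05-08 to 1992-05-18 is 18 − 8 = 10 days.
10 ÷ 7 = 1 full weeks with remainder 3, so 1 more Fridays after the first → 2.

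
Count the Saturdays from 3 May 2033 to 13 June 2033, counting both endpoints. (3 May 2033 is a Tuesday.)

3 May 2033 is a Tuesday; the first Saturday on or after it is 7 May 2033 (4 days later).
From 7 May 2033 to 13 June 2033: 24 + 13 = 37 days (rest of May, June).
37 ÷ 7 = 5 full weeks with remainder 2, so 5 more Saturdays after the first → 6.

6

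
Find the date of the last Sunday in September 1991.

The first Sunday of September 1991 is September 1.
September 1991 has 30 days. Adding weeks: 1, 8, 15, 22, 29 — the last one ≤ 30 is the 29th.

September 29, 1991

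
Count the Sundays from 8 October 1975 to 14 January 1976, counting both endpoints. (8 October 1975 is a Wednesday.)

8 October 1975 is a Wednesday; the first Sunday on or after it is 12 October 1975 (4 days later).
From 12 October 1975 to 14 January 1976: 19 + 30 + 31 + 14 = 94 days (rest of October, November, December, January).
94 ÷ 7 = 13 full weeks with remainder 3, so 13 more Sundays after the first → 14.

14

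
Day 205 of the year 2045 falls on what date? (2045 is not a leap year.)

24 July 2045

January has 31 days (205 − 31 = 174 remain).
February has 28 days (174 − 28 = 146 remain).
March has 31 days (146 − 31 = 115 remain).
April has 30 days (115 − 30 = 85 remain).
May has 31 days (85 − 31 = 54 remain).
June has 30 days (54 − 30 = 24 remain).
24 into July → July 24.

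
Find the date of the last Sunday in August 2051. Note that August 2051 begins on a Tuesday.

August 2051 begins on a Tuesday, so the first Sunday is August 6 (5 days later).
August 2051 has 31 days. Adding weeks: 6, 13, 20, 27 — the last one ≤ 31 is the 27th.

27 August 2051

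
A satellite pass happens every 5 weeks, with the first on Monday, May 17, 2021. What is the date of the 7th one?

The 7th occurrence is 6 intervals after the first: 6 × 35 = 210 days after May 17, 2021.
May has 31 days — 14 days to the end of May leaves 196.
Jun has 30 days (166 left).
Jul has 31 days (135 left).
Aug has 31 days (104 left).
Sep has 30 days (74 left).
Oct has 31 days (43 left).
Nov has 30 days (13 left).
13 days into Dec → Dec 13, 2021.

Dec 13, 2021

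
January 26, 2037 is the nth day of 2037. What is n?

Plus 26 days into January → day 26.

26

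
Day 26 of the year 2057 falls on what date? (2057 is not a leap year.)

26 into January → January 26.

2057-01-26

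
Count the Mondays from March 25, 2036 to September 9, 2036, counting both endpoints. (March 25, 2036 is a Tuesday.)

24

March 25, 2036 is a Tuesday; the first Monday on or after it is March 31, 2036 (6 days later).
From March 31, 2036 to September 9, 2036: 0 + 30 + 31 + 30 + 31 + 31 + 9 = 162 days (rest of March, April, May, June, July, August, September).
162 ÷ 7 = 23 full weeks with remainder 1, so 23 more Mondays after the first → 24.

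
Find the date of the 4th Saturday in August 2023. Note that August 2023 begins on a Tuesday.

August 2023 begins on a Tuesday, so the first Saturday is August 5 (4 days later).
The 4th Saturday is 3 weeks later: 5 + 21 = 26.

26 August 2023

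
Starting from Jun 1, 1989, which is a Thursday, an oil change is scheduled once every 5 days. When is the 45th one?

The 45th occurrence is 44 intervals after the first: 44 × 5 = 220 days after Jun 1, 1989.
Jun has 30 days — 29 days to the end of Jun leaves 191.
Jul has 31 days (160 left).
Aug has 31 days (129 left).
Sep has 30 days (99 left).
Oct has 31 days (68 left).
Nov has 30 days (38 left).
Dec has 31 days (7 left).
7 days into Jan → Jan 7, 1990.

Jan 7, 1990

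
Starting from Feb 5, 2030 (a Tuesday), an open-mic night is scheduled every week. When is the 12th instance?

Apr 23, 2030

The 12th occurrence is 11 intervals after the first: 11 × 7 = 77 days after Feb 5, 2030.
Feb has 28 days — 23 days to the end of Feb leaves 54.
Mar has 31 days (23 left).
23 days into Apr → Apr 23, 2030.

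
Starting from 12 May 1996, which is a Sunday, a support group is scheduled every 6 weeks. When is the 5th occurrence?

27 October 1996

The 5th occurrence is 4 intervals after the first: 4 × 42 = 168 days after 12 May 1996.
May has 31 days — 19 days to the end of May leaves 149.
June has 30 days (119 left).
July has 31 days (88 left).
August has 31 days (57 left).
September has 30 days (27 left).
27 days into October → 27 October 1996.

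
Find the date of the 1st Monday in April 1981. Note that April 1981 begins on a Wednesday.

1981-04-06

April 1981 begins on a Wednesday, so the first Monday is April 6 (5 days later).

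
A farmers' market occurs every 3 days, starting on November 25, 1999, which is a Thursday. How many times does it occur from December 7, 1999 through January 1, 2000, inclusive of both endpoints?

Occurrences land 3·i days after November 25, 1999 for i = 0, 1, 2, …
December 7, 1999 is 12 days after the start; 12 ÷ 3 = 4 remainder 0. First occurrence in the window: #5 on December 7, 1999 (4×3 = 12 days in).
January 1, 2000 is 37 days after the start; 37 ÷ 3 = 12 remainder 1. Last occurrence in the window: #13 on December 31, 1999.
Occurrences #5 through #13: 9 in total.

9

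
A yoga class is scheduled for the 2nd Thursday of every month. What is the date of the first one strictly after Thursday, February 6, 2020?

February 13, 2020

February 2020 starts on a Saturday; its first Thursday is the 6th, so the 2nd Thursday is the 13th — February 13, 2020.
February 13, 2020 is after February 6, 2020, so that is the next one.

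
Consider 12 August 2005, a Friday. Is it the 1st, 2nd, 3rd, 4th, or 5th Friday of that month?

2nd

Day 12 falls in week ⌈12/7⌉ of the month.
Days 1–7 hold the 1st Friday, 8–14 the 2nd, 15–21 the 3rd, 22–28 the 4th, 29–31 the 5th.
12 is in the range for the 2nd.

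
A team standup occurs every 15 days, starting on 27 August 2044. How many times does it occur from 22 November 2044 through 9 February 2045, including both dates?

6

Occurrences land 15·i days after 27 August 2044 for i = 0, 1, 2, …
22 November 2044 is 87 days after the start; 87 ÷ 15 = 5 remainder 12; since the remainder is 12, round up to i = 6. First occurrence in the window: #7 on 25 November 2044 (6×15 = 90 days in).
9 February 2045 is 166 days after the start; 166 ÷ 15 = 11 remainder 1. Last occurrence in the window: #12 on 8 February 2045.
Occurrences #7 through #12: 6 in total.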